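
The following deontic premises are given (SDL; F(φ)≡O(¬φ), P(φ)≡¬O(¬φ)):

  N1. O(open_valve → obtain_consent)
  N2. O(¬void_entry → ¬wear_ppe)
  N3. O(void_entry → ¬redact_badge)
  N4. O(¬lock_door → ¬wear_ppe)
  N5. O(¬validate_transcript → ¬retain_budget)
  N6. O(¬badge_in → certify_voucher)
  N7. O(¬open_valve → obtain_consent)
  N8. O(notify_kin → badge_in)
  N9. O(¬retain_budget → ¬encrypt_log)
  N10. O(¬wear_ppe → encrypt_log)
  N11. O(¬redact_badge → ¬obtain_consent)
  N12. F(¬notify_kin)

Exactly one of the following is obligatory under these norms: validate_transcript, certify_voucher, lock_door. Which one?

validate_transcript

Premises 1 and 7 cover both cases: O(open_valve → obtain_consent) and O(¬open_valve → obtain_consent). Since open_valve ∨ ¬open_valve is a tautology, O(obtain_consent) follows.
Premise 11 is O(¬redact_badge → ¬obtain_consent); contrapositively O(obtain_consent → redact_badge). Since O(obtain_consent) holds, K gives O(redact_badge).
Premise 3, O(void_entry → ¬redact_badge), contraposes to O(redact_badge → ¬void_entry); with O(redact_badge) we get O(¬void_entry).
From O(¬void_entry) and premise 2, O(¬void_entry → ¬wear_ppe), we obtain O(¬wear_ppe).
Premise 10 is O(¬wear_ppe → encrypt_log); since O(¬wear_ppe), deontic closure gives O(encrypt_log).
Premise 9, O(¬retain_budget → ¬encrypt_log), contraposes to O(encrypt_log → retain_budget); with O(encrypt_log) we get O(retain_budget).
The contrapositive of premise 5 (O(¬validate_transcript → ¬retain_budget)) is O(retain_budget → validate_transcript), and O(retain_budget) is already established, so O(validate_transcript).
So O(validate_transcript) holds — validate_transcript is obligatory. None of the other listed options is made obligatory by any chain of premises.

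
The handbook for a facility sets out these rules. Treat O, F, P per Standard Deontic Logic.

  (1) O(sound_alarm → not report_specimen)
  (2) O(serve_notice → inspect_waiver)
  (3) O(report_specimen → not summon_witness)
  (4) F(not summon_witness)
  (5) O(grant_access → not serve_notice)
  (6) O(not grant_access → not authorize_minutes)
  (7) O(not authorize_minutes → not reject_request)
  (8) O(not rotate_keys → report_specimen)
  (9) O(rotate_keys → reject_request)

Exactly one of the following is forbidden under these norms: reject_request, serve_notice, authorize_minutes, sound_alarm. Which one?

serve_notice

Premise 4, F(not summon_witness), is equivalent to O(summon_witness).
The contrapositive of premise 3 (O(report_specimen → not summon_witness)) is O(summon_witness → not report_specimen), and O(summon_witness) is already established, so O(not report_specimen).
Premise 8 is O(not rotate_keys → report_specimen); contrapositively O(not report_specimen → rotate_keys). Since O(not report_specimen) holds, K gives O(rotate_keys).
From O(rotate_keys) and premise 9, O(rotate_keys → reject_request), we obtain O(reject_request).
Premise 7, O(not authorize_minutes → not reject_request), contraposes to O(reject_request → authorize_minutes); with O(reject_request) we get O(authorize_minutes).
The contrapositive of premise 6 (O(not grant_access → not authorize_minutes)) is O(authorize_minutes → grant_access), and O(authorize_minutes) is already established, so O(grant_access).
With premise 5, O(grant_access → not serve_notice), the K-axiom yields O(not serve_notice).
So O(not serve_notice) holds, i.e. serve_notice is forbidden. None of the other listed options is forbidden under the premises.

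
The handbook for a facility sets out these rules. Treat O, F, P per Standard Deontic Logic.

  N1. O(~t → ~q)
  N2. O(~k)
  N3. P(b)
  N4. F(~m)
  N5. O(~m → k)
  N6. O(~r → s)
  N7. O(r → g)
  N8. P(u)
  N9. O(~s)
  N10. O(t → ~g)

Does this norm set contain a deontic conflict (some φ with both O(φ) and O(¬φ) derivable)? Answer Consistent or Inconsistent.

Consistent

Premise 5 is O(~m → k), but O(~m) is not derivable from the premises, so it does not yield O(k).
So O(k) is not derivable, and the apparent clash with O(~k) does not arise.
A world satisfying every obligation exists (e.g. b=false, g=true, k=false, m=true, q=false, r=true, s=false, t=false, u=false); no atom is both obligatory and forbidden, so the set is consistent.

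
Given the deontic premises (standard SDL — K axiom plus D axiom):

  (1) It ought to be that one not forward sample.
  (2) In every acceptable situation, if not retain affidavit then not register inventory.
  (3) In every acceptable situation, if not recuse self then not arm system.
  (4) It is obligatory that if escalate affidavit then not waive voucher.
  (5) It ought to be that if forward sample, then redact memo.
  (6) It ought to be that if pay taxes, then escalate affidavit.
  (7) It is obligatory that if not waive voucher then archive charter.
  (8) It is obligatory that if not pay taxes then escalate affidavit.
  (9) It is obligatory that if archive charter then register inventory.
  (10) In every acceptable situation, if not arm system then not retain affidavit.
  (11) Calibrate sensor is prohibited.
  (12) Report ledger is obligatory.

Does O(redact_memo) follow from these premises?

No

Premise 5 is O(forward_sample → redact_memo), but O(forward_sample) is not derivable from the premises, so it does not yield O(redact_memo).
No other premise forces O(redact_memo). An ideal world satisfying every premise can still have redact_memo false, so O(redact_memo) is not derivable.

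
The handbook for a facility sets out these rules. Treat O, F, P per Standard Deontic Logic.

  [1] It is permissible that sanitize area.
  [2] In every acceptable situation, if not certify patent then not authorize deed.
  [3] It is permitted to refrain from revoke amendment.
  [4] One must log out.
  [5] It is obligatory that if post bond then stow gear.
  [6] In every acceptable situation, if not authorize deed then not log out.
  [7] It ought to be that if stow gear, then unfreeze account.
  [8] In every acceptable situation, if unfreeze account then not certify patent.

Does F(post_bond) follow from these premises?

Premise 4 gives O(log_out).
The contrapositive of premise 6 (O(¬authorize_deed → ¬log_out)) is O(log_out → authorize_deed), and O(log_out) is already established, so O(authorize_deed).
Premise 2, O(¬certify_patent → ¬authorize_deed), contraposes to O(authorize_deed → certify_patent); with O(authorize_deed) we get O(certify_patent).
Premise 8 is O(unfreeze_account → ¬certify_patent); contrapositively O(certify_patent → ¬unfreeze_account). Since O(certify_patent) holds, K gives O(¬unfreeze_account).
The contrapositive of premise 7 (O(stow_gear → unfreeze_account)) is O(¬unfreeze_account → ¬stow_gear), and O(¬unfreeze_account) is already established, so O(¬stow_gear).
Premise 5, O(post_bond → stow_gear), contraposes to O(¬stow_gear → ¬post_bond); with O(¬stow_gear) we get O(¬post_bond).
Premises 1, 3 do not contribute to this derivation.
So O(¬post_bond) holds, i.e. F(post_bond). The claim follows.

Yes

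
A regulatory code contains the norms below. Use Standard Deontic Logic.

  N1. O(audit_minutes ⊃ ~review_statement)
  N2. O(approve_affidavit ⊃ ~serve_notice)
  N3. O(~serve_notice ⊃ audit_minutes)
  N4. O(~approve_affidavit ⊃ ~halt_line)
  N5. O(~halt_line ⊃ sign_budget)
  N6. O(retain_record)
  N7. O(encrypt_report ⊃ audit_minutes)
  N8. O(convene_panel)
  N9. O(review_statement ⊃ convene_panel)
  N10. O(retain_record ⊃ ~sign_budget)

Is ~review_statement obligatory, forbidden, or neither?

Obligatory

Premise 6 gives O(retain_record).
Applying K to premise 10 (O(retain_record ⊃ ~sign_budget)) and O(retain_record) yields O(~sign_budget).
Premise 5, O(~halt_line ⊃ sign_budget), contraposes to O(~sign_budget ⊃ halt_line); with O(~sign_budget) we get O(halt_line).
Premise 4 is O(~approve_affidavit ⊃ ~halt_line); contrapositively O(halt_line ⊃ approve_affidavit). Since O(halt_line) holds, K gives O(approve_affidavit).
Applying K to premise 2 (O(approve_affidavit ⊃ ~serve_notice)) and O(approve_affidavit) yields O(~serve_notice).
From O(~serve_notice) and premise 3, O(~serve_notice ⊃ audit_minutes), we obtain O(audit_minutes).
Premise 1 is O(audit_minutes ⊃ ~review_statement); since O(audit_minutes), deontic closure gives O(~review_statement).
Premises 7, 8, 9 do not contribute to this derivation.
Hence ~review_statement is obligatory.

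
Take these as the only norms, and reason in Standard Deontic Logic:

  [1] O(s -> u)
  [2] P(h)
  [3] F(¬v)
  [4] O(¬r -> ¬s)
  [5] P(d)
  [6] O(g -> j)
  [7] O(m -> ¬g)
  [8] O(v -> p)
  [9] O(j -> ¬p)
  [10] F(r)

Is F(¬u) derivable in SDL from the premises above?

Premise 1 is O(s -> u), but O(s) is not derivable from the premises, so it does not yield O(u).
No other premise forces O(u). An ideal world satisfying every premise can still have ¬u true, so F(¬u) is not derivable.

No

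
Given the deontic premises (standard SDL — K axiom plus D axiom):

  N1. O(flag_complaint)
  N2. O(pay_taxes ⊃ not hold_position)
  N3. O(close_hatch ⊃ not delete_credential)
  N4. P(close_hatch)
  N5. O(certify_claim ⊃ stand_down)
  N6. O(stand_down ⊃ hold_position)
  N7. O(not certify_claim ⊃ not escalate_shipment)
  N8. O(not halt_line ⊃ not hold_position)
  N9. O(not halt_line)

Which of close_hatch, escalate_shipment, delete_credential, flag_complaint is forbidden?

escalate_shipment

From premise 9 we have O(not halt_line).
From O(not halt_line) and premise 8, O(not halt_line ⊃ not hold_position), we obtain O(not hold_position).
Premise 6, O(stand_down ⊃ hold_position), contraposes to O(not hold_position ⊃ not stand_down); with O(not hold_position) we get O(not stand_down).
Premise 5 is O(certify_claim ⊃ stand_down); contrapositively O(not stand_down ⊃ not certify_claim). Since O(not stand_down) holds, K gives O(not certify_claim).
With premise 7, O(not certify_claim ⊃ not escalate_shipment), the K-axiom yields O(not escalate_shipment).
So O(not escalate_shipment) holds, i.e. escalate_shipment is forbidden. None of the other listed options is forbidden under the premises.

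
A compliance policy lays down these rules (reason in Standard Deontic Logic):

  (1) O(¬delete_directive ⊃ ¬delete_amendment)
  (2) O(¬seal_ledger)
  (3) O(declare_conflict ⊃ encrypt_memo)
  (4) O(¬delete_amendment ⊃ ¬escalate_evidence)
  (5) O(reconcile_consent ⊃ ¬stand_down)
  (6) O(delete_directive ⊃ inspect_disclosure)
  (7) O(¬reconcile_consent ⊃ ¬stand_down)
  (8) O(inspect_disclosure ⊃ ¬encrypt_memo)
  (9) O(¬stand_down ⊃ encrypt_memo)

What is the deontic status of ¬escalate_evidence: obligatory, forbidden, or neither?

Premises 7 and 5 cover both cases: O(¬reconcile_consent ⊃ ¬stand_down) and O(reconcile_consent ⊃ ¬stand_down). Since ¬reconcile_consent ∨ reconcile_consent is a tautology, O(¬stand_down) follows.
From O(¬stand_down) and premise 9, O(¬stand_down ⊃ encrypt_memo), we obtain O(encrypt_memo).
Premise 8, O(inspect_disclosure ⊃ ¬encrypt_memo), contraposes to O(encrypt_memo ⊃ ¬inspect_disclosure); with O(encrypt_memo) we get O(¬inspect_disclosure).
The contrapositive of premise 6 (O(delete_directive ⊃ inspect_disclosure)) is O(¬inspect_disclosure ⊃ ¬delete_directive), and O(¬inspect_disclosure) is already established, so O(¬delete_directive).
With premise 1, O(¬delete_directive ⊃ ¬delete_amendment), the K-axiom yields O(¬delete_amendment).
With premise 4, O(¬delete_amendment ⊃ ¬escalate_evidence), the K-axiom yields O(¬escalate_evidence).
Premises 2, 3 do not contribute to this derivation.
Hence ¬escalate_evidence is obligatory.

Obligatory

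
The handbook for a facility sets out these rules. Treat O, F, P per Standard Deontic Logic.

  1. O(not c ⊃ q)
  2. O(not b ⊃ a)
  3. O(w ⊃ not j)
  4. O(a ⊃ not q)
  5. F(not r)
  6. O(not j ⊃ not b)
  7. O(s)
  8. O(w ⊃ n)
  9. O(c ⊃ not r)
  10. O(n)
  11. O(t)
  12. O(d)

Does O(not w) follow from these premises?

Premise 5, F(not r), is equivalent to O(r).
Premise 9 is O(c ⊃ not r); contrapositively O(r ⊃ not c). Since O(r) holds, K gives O(not c).
From O(not c) and premise 1, O(not c ⊃ q), we obtain O(q).
Premise 4 is O(a ⊃ not q); contrapositively O(q ⊃ not a). Since O(q) holds, K gives O(not a).
Premise 2 is O(not b ⊃ a); contrapositively O(not a ⊃ b). Since O(not a) holds, K gives O(b).
Premise 6 is O(not j ⊃ not b); contrapositively O(b ⊃ j). Since O(b) holds, K gives O(j).
Premise 3, O(w ⊃ not j), contraposes to O(j ⊃ not w); with O(j) we get O(not w).
Premises 7, 8, 10, 11, 12 do not contribute to this derivation.
So O(not w) follows.

Yes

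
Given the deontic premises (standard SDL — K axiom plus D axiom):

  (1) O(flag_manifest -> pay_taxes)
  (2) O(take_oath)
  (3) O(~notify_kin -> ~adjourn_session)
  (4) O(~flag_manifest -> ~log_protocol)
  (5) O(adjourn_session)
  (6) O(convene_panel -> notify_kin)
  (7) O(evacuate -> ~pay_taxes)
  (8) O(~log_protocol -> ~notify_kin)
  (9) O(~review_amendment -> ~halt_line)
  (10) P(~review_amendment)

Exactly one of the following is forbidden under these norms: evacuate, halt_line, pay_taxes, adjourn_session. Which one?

evacuate

Premise 5 states O(adjourn_session) outright.
The contrapositive of premise 3 (O(~notify_kin -> ~adjourn_session)) is O(adjourn_session -> notify_kin), and O(adjourn_session) is already established, so O(notify_kin).
Premise 8 is O(~log_protocol -> ~notify_kin); contrapositively O(notify_kin -> log_protocol). Since O(notify_kin) holds, K gives O(log_protocol).
Premise 4, O(~flag_manifest -> ~log_protocol), contraposes to O(log_protocol -> flag_manifest); with O(log_protocol) we get O(flag_manifest).
With premise 1, O(flag_manifest -> pay_taxes), the K-axiom yields O(pay_taxes).
Premise 7, O(evacuate -> ~pay_taxes), contraposes to O(pay_taxes -> ~evacuate); with O(pay_taxes) we get O(~evacuate).
So O(~evacuate) holds, i.e. evacuate is forbidden. None of the other listed options is forbidden under the premises.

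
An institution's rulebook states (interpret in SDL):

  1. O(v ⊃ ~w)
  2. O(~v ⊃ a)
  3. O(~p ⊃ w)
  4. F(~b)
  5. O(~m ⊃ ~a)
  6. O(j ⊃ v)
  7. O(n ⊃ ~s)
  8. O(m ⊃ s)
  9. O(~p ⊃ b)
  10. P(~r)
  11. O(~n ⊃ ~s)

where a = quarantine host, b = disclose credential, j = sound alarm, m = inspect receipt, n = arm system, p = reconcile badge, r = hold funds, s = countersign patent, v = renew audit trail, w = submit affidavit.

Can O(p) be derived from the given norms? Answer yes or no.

Premises 11 and 7 are O(~n ⊃ ~s) and O(n ⊃ ~s); every ideal world satisfies ~n or n, so in either case ~s holds — hence O(~s).
The contrapositive of premise 8 (O(m ⊃ s)) is O(~s ⊃ ~m), and O(~s) is already established, so O(~m).
Premise 5 is O(~m ⊃ ~a); since O(~m), deontic closure gives O(~a).
The contrapositive of premise 2 (O(~v ⊃ a)) is O(~a ⊃ v), and O(~a) is already established, so O(v).
From O(v) and premise 1, O(v ⊃ ~w), we obtain O(~w).
Premise 3 is O(~p ⊃ w); contrapositively O(~w ⊃ p). Since O(~w) holds, K gives O(p).
Premises 4, 6, 9, 10 do not contribute to this derivation.
So O(p) follows.

Yes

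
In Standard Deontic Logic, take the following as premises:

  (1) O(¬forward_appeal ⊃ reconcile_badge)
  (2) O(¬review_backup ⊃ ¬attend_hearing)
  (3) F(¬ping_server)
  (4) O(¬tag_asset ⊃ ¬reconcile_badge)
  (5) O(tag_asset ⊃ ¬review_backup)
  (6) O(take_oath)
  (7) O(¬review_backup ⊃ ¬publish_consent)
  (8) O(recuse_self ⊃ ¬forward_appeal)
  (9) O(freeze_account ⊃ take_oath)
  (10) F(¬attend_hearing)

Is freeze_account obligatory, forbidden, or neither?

Premise 9 is O(freeze_account ⊃ take_oath); even if O(take_oath) held, inferring O(freeze_account) would be affirming the consequent — invalid.
No premise or chain of K-axiom applications forces O(freeze_account), and none forces O(¬freeze_account). So freeze_account is neither obligatory nor forbidden under these norms.

Neither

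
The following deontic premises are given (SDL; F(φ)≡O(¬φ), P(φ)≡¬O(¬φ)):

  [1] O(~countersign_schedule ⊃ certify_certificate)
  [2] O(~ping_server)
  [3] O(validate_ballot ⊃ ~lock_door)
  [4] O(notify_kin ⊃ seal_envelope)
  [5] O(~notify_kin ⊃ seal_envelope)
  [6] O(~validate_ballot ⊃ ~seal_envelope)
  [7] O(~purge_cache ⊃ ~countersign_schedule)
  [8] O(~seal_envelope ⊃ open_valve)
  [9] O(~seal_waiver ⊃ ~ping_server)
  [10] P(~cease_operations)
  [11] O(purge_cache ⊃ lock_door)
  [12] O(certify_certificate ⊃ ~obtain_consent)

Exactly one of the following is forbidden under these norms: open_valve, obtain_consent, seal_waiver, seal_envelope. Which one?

Premises 4 and 5 are O(notify_kin ⊃ seal_envelope) and O(~notify_kin ⊃ seal_envelope); every ideal world satisfies notify_kin or ~notify_kin, so in either case seal_envelope holds — hence O(seal_envelope).
Premise 6 is O(~validate_ballot ⊃ ~seal_envelope); contrapositively O(seal_envelope ⊃ validate_ballot). Since O(seal_envelope) holds, K gives O(validate_ballot).
From O(validate_ballot) and premise 3, O(validate_ballot ⊃ ~lock_door), we obtain O(~lock_door).
Premise 11 is O(purge_cache ⊃ lock_door); contrapositively O(~lock_door ⊃ ~purge_cache). Since O(~lock_door) holds, K gives O(~purge_cache).
Premise 7 is O(~purge_cache ⊃ ~countersign_schedule); since O(~purge_cache), deontic closure gives O(~countersign_schedule).
From O(~countersign_schedule) and premise 1, O(~countersign_schedule ⊃ certify_certificate), we obtain O(certify_certificate).
With premise 12, O(certify_certificate ⊃ ~obtain_consent), the K-axiom yields O(~obtain_consent).
So O(~obtain_consent) holds, i.e. obtain_consent is forbidden. None of the other listed options is forbidden under the premises.

obtain_consent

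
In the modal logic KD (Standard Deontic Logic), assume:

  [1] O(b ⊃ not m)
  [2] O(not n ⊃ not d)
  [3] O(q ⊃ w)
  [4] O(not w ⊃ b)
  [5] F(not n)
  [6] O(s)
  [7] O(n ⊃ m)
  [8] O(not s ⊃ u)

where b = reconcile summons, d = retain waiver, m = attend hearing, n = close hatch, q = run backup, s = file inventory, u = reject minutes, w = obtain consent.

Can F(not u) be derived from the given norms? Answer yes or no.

No

Premise 8 is O(not s ⊃ u), but O(not s) is not derivable from the premises, so it does not yield O(u).
No other premise forces O(u). An ideal world satisfying every premise can still have not u true, so F(not u) is not derivable.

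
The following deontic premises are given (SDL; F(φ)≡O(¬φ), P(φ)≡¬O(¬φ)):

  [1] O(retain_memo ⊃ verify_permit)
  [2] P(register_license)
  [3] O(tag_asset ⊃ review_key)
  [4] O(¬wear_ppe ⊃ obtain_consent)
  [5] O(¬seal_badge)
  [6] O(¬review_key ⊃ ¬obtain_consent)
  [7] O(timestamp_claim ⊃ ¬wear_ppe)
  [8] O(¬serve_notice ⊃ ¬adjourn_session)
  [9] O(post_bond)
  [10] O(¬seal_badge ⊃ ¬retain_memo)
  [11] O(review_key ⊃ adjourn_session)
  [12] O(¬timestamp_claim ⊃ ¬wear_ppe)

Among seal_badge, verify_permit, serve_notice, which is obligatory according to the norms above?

By case analysis on timestamp_claim: premise 7 gives O(timestamp_claim ⊃ ¬wear_ppe) and premise 12 gives O(¬timestamp_claim ⊃ ¬wear_ppe), so O(¬wear_ppe) either way.
From O(¬wear_ppe) and premise 4, O(¬wear_ppe ⊃ obtain_consent), we obtain O(obtain_consent).
Premise 6, O(¬review_key ⊃ ¬obtain_consent), contraposes to O(obtain_consent ⊃ review_key); with O(obtain_consent) we get O(review_key).
Applying K to premise 11 (O(review_key ⊃ adjourn_session)) and O(review_key) yields O(adjourn_session).
Premise 8 is O(¬serve_notice ⊃ ¬adjourn_session); contrapositively O(adjourn_session ⊃ serve_notice). Since O(adjourn_session) holds, K gives O(serve_notice).
So O(serve_notice) holds — serve_notice is obligatory. None of the other listed options is made obligatory by any chain of premises.

serve_notice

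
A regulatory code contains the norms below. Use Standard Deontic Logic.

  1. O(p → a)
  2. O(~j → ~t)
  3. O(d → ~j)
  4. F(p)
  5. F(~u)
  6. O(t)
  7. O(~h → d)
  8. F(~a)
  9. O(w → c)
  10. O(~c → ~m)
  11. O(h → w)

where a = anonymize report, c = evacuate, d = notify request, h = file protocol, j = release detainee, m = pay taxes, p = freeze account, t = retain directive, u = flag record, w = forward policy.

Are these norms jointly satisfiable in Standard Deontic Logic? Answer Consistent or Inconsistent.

Premise 1 is O(p → a); even if O(a) held, inferring O(p) would be affirming the consequent — invalid.
So O(p) is not derivable, and the apparent clash with O(~p) does not arise.
A world satisfying every obligation exists (e.g. a=true, c=true, d=false, h=true, j=true, m=false, p=false, t=true, u=true, w=true); no atom is both obligatory and forbidden, so the set is consistent.

Consistent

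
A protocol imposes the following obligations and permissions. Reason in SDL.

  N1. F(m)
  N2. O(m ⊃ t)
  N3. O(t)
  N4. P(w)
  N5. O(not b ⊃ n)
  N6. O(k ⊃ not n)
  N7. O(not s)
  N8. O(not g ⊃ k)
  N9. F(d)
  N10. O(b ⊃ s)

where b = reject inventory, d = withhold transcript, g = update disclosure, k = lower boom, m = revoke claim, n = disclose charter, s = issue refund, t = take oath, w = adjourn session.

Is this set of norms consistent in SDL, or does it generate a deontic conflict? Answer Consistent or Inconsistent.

Premise 2 is O(m ⊃ t); even if O(t) held, inferring O(m) would be affirming the consequent — invalid.
So O(m) is not derivable, and the apparent clash with O(not m) does not arise.
A world satisfying every obligation exists (e.g. b=false, d=false, g=true, k=false, m=false, n=true, s=false, t=true, w=false); no atom is both obligatory and forbidden, so the set is consistent.

Consistent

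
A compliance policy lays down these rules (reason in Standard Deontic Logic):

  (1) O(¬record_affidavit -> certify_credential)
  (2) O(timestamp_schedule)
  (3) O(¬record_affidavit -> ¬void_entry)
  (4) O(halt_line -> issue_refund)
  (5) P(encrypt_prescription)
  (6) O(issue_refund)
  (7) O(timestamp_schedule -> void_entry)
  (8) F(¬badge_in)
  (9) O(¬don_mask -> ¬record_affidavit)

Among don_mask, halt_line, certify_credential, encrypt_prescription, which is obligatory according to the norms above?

From premise 2 we have O(timestamp_schedule).
With premise 7, O(timestamp_schedule -> void_entry), the K-axiom yields O(void_entry).
The contrapositive of premise 3 (O(¬record_affidavit -> ¬void_entry)) is O(void_entry -> record_affidavit), and O(void_entry) is already established, so O(record_affidavit).
Premise 9 is O(¬don_mask -> ¬record_affidavit); contrapositively O(record_affidavit -> don_mask). Since O(record_affidavit) holds, K gives O(don_mask).
So O(don_mask) holds — don_mask is obligatory. None of the other listed options is made obligatory by any chain of premises.

don_mask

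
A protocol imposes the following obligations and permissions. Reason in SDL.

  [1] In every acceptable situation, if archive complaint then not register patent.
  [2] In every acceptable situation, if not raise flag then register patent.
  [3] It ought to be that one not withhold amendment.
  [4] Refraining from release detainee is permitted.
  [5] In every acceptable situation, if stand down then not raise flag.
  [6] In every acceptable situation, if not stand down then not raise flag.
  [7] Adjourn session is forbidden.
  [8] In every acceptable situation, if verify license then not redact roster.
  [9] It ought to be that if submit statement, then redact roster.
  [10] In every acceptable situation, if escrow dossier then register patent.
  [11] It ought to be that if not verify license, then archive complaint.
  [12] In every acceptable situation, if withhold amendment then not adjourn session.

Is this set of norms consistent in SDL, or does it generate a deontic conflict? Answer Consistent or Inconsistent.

Premise 12 is O(withhold_amendment → ¬adjourn_session); even if O(¬adjourn_session) held, inferring O(withhold_amendment) would be affirming the consequent — invalid.
So O(withhold_amendment) is not derivable, and the apparent clash with O(¬withhold_amendment) does not arise.
A world satisfying every obligation exists (e.g. adjourn_session=false, archive_complaint=false, escrow_dossier=false, raise_flag=false, redact_roster=false, register_patent=true, release_detainee=false, stand_down=false, submit_statement=false, verify_license=true, withhold_amendment=false); no atom is both obligatory and forbidden, so the set is consistent.

Consistent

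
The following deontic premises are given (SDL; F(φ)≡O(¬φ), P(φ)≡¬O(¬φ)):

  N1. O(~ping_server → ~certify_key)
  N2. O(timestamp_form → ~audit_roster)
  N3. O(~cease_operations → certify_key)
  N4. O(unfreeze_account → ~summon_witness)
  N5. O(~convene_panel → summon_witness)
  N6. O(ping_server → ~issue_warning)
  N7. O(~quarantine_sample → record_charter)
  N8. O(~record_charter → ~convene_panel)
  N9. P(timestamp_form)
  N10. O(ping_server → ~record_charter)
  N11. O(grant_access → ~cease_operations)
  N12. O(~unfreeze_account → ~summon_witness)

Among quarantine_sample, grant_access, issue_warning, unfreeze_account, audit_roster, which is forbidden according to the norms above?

grant_access

Premises 12 and 4 are O(~unfreeze_account → ~summon_witness) and O(unfreeze_account → ~summon_witness); every ideal world satisfies ~unfreeze_account or unfreeze_account, so in either case ~summon_witness holds — hence O(~summon_witness).
Premise 5 is O(~convene_panel → summon_witness); contrapositively O(~summon_witness → convene_panel). Since O(~summon_witness) holds, K gives O(convene_panel).
Premise 8 is O(~record_charter → ~convene_panel); contrapositively O(convene_panel → record_charter). Since O(convene_panel) holds, K gives O(record_charter).
Premise 10 is O(ping_server → ~record_charter); contrapositively O(record_charter → ~ping_server). Since O(record_charter) holds, K gives O(~ping_server).
With premise 1, O(~ping_server → ~certify_key), the K-axiom yields O(~certify_key).
Premise 3 is O(~cease_operations → certify_key); contrapositively O(~certify_key → cease_operations). Since O(~certify_key) holds, K gives O(cease_operations).
The contrapositive of premise 11 (O(grant_access → ~cease_operations)) is O(cease_operations → ~grant_access), and O(cease_operations) is already established, so O(~grant_access).
So O(~grant_access) holds, i.e. grant_access is forbidden. None of the other listed options is forbidden under the premises.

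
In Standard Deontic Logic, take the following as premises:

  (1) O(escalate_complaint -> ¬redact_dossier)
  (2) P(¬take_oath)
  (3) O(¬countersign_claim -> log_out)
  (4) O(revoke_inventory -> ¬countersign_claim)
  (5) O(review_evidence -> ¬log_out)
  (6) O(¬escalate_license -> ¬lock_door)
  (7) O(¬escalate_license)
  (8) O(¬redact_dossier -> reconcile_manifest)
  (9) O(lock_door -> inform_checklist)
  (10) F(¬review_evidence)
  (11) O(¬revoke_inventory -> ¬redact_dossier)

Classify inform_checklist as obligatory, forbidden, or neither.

Neither

Premise 9 is O(lock_door -> inform_checklist), but O(lock_door) is not derivable from the premises, so it does not yield O(inform_checklist).
No premise or chain of K-axiom applications forces O(inform_checklist), and none forces O(¬inform_checklist). So inform_checklist is neither obligatory nor forbidden under these norms.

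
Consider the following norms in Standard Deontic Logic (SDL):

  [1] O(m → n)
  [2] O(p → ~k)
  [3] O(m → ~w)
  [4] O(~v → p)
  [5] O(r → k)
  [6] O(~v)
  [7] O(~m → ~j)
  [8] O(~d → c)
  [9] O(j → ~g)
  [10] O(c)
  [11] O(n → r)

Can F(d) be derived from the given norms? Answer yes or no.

Premise 8 is O(~d → c); even if O(c) held, inferring O(~d) would be affirming the consequent — invalid.
No other premise forces O(~d). An ideal world satisfying every premise can still have d true, so F(d) is not derivable.

No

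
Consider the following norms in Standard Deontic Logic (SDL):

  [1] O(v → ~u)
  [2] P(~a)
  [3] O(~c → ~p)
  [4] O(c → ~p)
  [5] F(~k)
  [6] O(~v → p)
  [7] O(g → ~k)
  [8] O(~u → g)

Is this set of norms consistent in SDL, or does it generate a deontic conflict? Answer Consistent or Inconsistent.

Inconsistent

Premises 4 and 3 cover both cases: O(c → ~p) and O(~c → ~p). Since c ∨ ~c is a tautology, O(~p) follows.
The contrapositive of premise 6 (O(~v → p)) is O(~p → v), and O(~p) is already established, so O(v).
From O(v) and premise 1, O(v → ~u), we obtain O(~u).
With premise 8, O(~u → g), the K-axiom yields O(g).
Premise 7 is O(g → ~k); since O(g), deontic closure gives O(~k).
But premise 5, F(~k), means O(k).
We now have both O(~k) and O(k) — k is simultaneously obligatory and forbidden, violating the D-axiom.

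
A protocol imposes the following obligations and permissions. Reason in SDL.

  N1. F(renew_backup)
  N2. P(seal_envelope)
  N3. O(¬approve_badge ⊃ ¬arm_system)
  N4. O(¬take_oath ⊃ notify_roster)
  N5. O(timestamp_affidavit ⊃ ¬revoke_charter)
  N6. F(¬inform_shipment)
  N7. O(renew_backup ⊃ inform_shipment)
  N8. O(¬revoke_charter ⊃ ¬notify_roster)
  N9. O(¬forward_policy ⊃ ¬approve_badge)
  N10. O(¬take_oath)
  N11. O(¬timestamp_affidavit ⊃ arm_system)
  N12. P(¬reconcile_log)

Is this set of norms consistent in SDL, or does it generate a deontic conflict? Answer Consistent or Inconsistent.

Consistent

Premise 7 is O(renew_backup ⊃ inform_shipment); even if O(inform_shipment) held, inferring O(renew_backup) would be affirming the consequent — invalid.
So O(renew_backup) is not derivable, and the apparent clash with O(¬renew_backup) does not arise.
A world satisfying every obligation exists (e.g. approve_badge=true, arm_system=true, forward_policy=true, inform_shipment=true, notify_roster=true, reconcile_log=false, renew_backup=false, revoke_charter=true, seal_envelope=false, take_oath=false, timestamp_affidavit=false); no atom is both obligatory and forbidden, so the set is consistent.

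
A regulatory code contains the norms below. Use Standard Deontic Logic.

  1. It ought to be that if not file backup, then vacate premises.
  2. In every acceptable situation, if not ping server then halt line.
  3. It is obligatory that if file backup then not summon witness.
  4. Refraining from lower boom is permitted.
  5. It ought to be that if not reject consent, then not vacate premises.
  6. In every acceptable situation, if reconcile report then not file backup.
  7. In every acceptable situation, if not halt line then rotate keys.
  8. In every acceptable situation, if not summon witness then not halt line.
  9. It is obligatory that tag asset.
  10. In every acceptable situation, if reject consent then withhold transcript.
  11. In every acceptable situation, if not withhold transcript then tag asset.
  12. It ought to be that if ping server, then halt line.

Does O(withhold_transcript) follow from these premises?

Yes

Premises 2 and 12 are O(¬ping_server → halt_line) and O(ping_server → halt_line); every ideal world satisfies ¬ping_server or ping_server, so in either case halt_line holds — hence O(halt_line).
Premise 8, O(¬summon_witness → ¬halt_line), contraposes to O(halt_line → summon_witness); with O(halt_line) we get O(summon_witness).
Premise 3, O(file_backup → ¬summon_witness), contraposes to O(summon_witness → ¬file_backup); with O(summon_witness) we get O(¬file_backup).
Premise 1 is O(¬file_backup → vacate_premises); since O(¬file_backup), deontic closure gives O(vacate_premises).
The contrapositive of premise 5 (O(¬reject_consent → ¬vacate_premises)) is O(vacate_premises → reject_consent), and O(vacate_premises) is already established, so O(reject_consent).
From O(reject_consent) and premise 10, O(reject_consent → withhold_transcript), we obtain O(withhold_transcript).
Premises 4, 6, 7, 9, 11 do not contribute to this derivation.
So O(withhold_transcript) follows.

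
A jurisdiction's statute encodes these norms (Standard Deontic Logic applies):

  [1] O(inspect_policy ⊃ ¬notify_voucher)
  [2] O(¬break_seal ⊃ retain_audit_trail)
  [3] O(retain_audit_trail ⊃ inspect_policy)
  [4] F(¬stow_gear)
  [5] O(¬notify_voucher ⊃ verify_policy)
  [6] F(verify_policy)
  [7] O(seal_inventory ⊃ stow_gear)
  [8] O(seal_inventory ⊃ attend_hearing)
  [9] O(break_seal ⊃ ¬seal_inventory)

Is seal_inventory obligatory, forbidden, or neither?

Forbidden

Premise 6, F(verify_policy), is equivalent to O(¬verify_policy).
Premise 5, O(¬notify_voucher ⊃ verify_policy), contraposes to O(¬verify_policy ⊃ notify_voucher); with O(¬verify_policy) we get O(notify_voucher).
Premise 1 is O(inspect_policy ⊃ ¬notify_voucher); contrapositively O(notify_voucher ⊃ ¬inspect_policy). Since O(notify_voucher) holds, K gives O(¬inspect_policy).
Premise 3 is O(retain_audit_trail ⊃ inspect_policy); contrapositively O(¬inspect_policy ⊃ ¬retain_audit_trail). Since O(¬inspect_policy) holds, K gives O(¬retain_audit_trail).
Premise 2 is O(¬break_seal ⊃ retain_audit_trail); contrapositively O(¬retain_audit_trail ⊃ break_seal). Since O(¬retain_audit_trail) holds, K gives O(break_seal).
With premise 9, O(break_seal ⊃ ¬seal_inventory), the K-axiom yields O(¬seal_inventory).
Premises 4, 7, 8 do not contribute to this derivation.
Thus O(¬seal_inventory), which is F(seal_inventory): seal_inventory is forbidden.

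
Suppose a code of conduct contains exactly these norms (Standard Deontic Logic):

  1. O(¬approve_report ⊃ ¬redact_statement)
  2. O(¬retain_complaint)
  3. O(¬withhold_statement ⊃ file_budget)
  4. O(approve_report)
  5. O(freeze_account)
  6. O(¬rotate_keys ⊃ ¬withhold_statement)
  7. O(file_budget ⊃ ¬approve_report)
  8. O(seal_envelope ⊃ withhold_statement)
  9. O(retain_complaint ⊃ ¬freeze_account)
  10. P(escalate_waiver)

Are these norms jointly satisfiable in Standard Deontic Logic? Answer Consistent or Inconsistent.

Consistent

Premise 9 is O(retain_complaint ⊃ ¬freeze_account), but O(retain_complaint) is not derivable from the premises, so it does not yield O(¬freeze_account).
So O(¬freeze_account) is not derivable, and the apparent clash with O(freeze_account) does not arise.
A world satisfying every obligation exists (e.g. approve_report=true, escalate_waiver=false, file_budget=false, freeze_account=true, redact_statement=false, retain_complaint=false, rotate_keys=true, seal_envelope=false, withhold_statement=true); no atom is both obligatory and forbidden, so the set is consistent.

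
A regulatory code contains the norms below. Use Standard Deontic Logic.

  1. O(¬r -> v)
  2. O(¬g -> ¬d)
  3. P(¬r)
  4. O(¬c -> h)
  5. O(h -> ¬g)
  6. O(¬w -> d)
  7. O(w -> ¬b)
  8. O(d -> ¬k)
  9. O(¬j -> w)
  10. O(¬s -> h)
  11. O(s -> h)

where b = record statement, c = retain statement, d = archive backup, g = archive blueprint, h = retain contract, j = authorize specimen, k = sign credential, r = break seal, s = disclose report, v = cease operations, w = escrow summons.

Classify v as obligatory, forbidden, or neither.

Neither

Premise 1 is O(¬r -> v), but O(¬r) is not derivable from the premises (the permission P(¬r) asserts only ¬O(r), not O(¬r)), so it does not yield O(v).
No premise or chain of K-axiom applications forces O(v), and none forces O(¬v). So v is neither obligatory nor forbidden under these norms.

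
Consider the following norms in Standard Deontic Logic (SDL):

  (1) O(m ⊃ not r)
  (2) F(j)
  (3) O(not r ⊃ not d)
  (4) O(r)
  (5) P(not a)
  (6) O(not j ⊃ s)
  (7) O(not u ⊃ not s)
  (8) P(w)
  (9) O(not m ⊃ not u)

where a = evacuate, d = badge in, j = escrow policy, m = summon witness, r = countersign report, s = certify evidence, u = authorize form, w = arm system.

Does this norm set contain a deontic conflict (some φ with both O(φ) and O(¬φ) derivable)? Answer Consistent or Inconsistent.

Premise 4 gives O(r).
The contrapositive of premise 1 (O(m ⊃ not r)) is O(r ⊃ not m), and O(r) is already established, so O(not m).
Applying K to premise 9 (O(not m ⊃ not u)) and O(not m) yields O(not u).
From O(not u) and premise 7, O(not u ⊃ not s), we obtain O(not s).
The contrapositive of premise 6 (O(not j ⊃ s)) is O(not s ⊃ j), and O(not s) is already established, so O(j).
Yet premise 2 is F(j), i.e. O(not j).
We now have both O(j) and O(not j) — j is simultaneously obligatory and forbidden, violating the D-axiom.

Inconsistent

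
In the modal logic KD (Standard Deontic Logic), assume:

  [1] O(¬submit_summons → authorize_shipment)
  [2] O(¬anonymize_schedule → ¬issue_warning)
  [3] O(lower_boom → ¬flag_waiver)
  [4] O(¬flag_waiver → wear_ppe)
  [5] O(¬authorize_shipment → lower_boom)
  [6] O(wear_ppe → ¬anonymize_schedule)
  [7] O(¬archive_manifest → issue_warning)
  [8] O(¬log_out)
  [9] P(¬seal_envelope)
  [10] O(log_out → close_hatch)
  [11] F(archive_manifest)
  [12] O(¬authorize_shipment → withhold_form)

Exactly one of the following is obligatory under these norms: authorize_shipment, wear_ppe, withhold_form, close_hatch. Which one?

F(archive_manifest) at premise 11 means O(¬archive_manifest).
With premise 7, O(¬archive_manifest → issue_warning), the K-axiom yields O(issue_warning).
Premise 2, O(¬anonymize_schedule → ¬issue_warning), contraposes to O(issue_warning → anonymize_schedule); with O(issue_warning) we get O(anonymize_schedule).
The contrapositive of premise 6 (O(wear_ppe → ¬anonymize_schedule)) is O(anonymize_schedule → ¬wear_ppe), and O(anonymize_schedule) is already established, so O(¬wear_ppe).
Premise 4, O(¬flag_waiver → wear_ppe), contraposes to O(¬wear_ppe → flag_waiver); with O(¬wear_ppe) we get O(flag_waiver).
Premise 3 is O(lower_boom → ¬flag_waiver); contrapositively O(flag_waiver → ¬lower_boom). Since O(flag_waiver) holds, K gives O(¬lower_boom).
Premise 5 is O(¬authorize_shipment → lower_boom); contrapositively O(¬lower_boom → authorize_shipment). Since O(¬lower_boom) holds, K gives O(authorize_shipment).
So O(authorize_shipment) holds — authorize_shipment is obligatory. None of the other listed options is made obligatory by any chain of premises.

authorize_shipment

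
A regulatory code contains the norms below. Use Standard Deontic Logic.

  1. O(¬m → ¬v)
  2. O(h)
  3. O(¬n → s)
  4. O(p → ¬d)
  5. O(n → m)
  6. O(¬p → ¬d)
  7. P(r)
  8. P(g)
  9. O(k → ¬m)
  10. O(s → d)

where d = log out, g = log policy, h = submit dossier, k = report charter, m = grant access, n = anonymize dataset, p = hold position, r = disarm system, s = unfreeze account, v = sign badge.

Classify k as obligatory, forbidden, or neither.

Premises 6 and 4 cover both cases: O(¬p → ¬d) and O(p → ¬d). Since ¬p ∨ p is a tautology, O(¬d) follows.
The contrapositive of premise 10 (O(s → d)) is O(¬d → ¬s), and O(¬d) is already established, so O(¬s).
Premise 3, O(¬n → s), contraposes to O(¬s → n); with O(¬s) we get O(n).
With premise 5, O(n → m), the K-axiom yields O(m).
The contrapositive of premise 9 (O(k → ¬m)) is O(m → ¬k), and O(m) is already established, so O(¬k).
Premises 1, 2, 7, 8 do not contribute to this derivation.
Thus O(¬k), which is F(k): k is forbidden.

Forbidden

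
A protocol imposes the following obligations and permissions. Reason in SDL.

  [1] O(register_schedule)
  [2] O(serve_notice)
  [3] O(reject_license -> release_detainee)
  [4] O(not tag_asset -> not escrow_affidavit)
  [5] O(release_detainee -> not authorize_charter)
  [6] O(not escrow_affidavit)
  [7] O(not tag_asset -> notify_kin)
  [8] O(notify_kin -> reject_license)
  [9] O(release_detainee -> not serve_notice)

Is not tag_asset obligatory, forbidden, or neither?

Forbidden

Premise 2 states O(serve_notice) outright.
Premise 9, O(release_detainee -> not serve_notice), contraposes to O(serve_notice -> not release_detainee); with O(serve_notice) we get O(not release_detainee).
Premise 3 is O(reject_license -> release_detainee); contrapositively O(not release_detainee -> not reject_license). Since O(not release_detainee) holds, K gives O(not reject_license).
Premise 8, O(notify_kin -> reject_license), contraposes to O(not reject_license -> not notify_kin); with O(not reject_license) we get O(not notify_kin).
Premise 7 is O(not tag_asset -> notify_kin); contrapositively O(not notify_kin -> tag_asset). Since O(not notify_kin) holds, K gives O(tag_asset).
Premises 1, 4, 5, 6 do not contribute to this derivation.
Thus O(tag_asset), which is F(not tag_asset): not tag_asset is forbidden.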